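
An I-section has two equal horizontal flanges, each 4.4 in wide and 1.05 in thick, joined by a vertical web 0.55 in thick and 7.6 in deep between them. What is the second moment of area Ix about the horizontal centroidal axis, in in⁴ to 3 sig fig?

Break the section into simple shapes (no overlaps), measuring from the bottom-left corner of the bounding box.
Bottom flange: 4.4 × 1.05, A = 4.62 in², y = 0.525 in, Ī = 0.42446 in⁴.
Web: 0.55 × 7.6, A = 4.18 in², y = 4.85 in, Ī = 20.12 in⁴.
Top flange: 4.4 × 1.05, A = 4.62 in², y = 9.175 in, Ī = 0.42446 in⁴.
By symmetry the centroid is at mid-height, ȳ = 4.85 in.
Transfer each piece to the horizontal centroidal axis using Ī + A·d² with d = y − 4.85:
  bottom flange: d = -4.325 in → contributes +86.844 in⁴
  web: d = 0 in → contributes +20.12 in⁴
  top flange: d = 4.325 in → contributes +86.844 in⁴
Total I = 193.81 in⁴.

Ix ≈ 194 in⁴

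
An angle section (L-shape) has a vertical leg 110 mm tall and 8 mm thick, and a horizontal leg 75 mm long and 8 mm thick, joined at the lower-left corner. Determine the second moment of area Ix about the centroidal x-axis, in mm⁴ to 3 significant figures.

Ix ≈ 1.76 × 10⁶ mm⁴

Break the section into simple shapes (no overlaps), measuring from the bottom-left corner of the bounding box.
Vertical leg: 8 × 110, A = 880 mm², y = 55 mm, Ī = 887 333 mm⁴.
Horizontal leg (remainder): 67 × 8, A = 536 mm², y = 4 mm, Ī = 2858.7 mm⁴.
Centroid: ȳ = ΣA·y / ΣA = 35.695 mm.
Transfer each piece to the centroidal x-axis using Ī + A·d² with d = y − 35.695:
  vertical leg: d = 19.305 mm → contributes +1 215 297 mm⁴
  horizontal leg (remainder): d = -31.695 mm → contributes +541 307 mm⁴
Total I = 1 756 604 mm⁴.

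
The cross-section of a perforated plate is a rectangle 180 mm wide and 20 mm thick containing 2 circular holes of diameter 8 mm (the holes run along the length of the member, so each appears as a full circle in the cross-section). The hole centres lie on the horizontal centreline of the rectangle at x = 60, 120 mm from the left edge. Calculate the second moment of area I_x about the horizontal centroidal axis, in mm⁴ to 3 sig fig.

I_x ≈ 1.20 × 10⁵ mm⁴

Break the section into simple shapes (no overlaps), measuring from the bottom-left corner of the bounding box.
Plate: 180 × 20, A = 3 600 mm², y = 10 mm, Ī = 120 000 mm⁴.
Hole 1 (subtracted): ⌀8, A = 50.265 mm², y = 10 mm, Ī = 201.06 mm⁴.
Hole 2 (subtracted): ⌀8, A = 50.265 mm², y = 10 mm, Ī = 201.06 mm⁴.
By symmetry the centroid is at mid-height, ȳ = 10 mm.
All pieces are centred on the horizontal centroidal axis, so I = ΣĪ (holes subtracted) = 119 598 mm⁴.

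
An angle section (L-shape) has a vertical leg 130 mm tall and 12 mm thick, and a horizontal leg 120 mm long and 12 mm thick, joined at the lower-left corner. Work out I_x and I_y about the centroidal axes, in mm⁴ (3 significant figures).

Split into non-overlapping primitives; take the origin at the lower-left of the bounding box.
Vertical leg: 12 × 130, A = 1 560 mm², y = 65 mm, Ī = 2 197 000 mm⁴.
Horizontal leg (remainder): 108 × 12, A = 1 296 mm², y = 6 mm, Ī = 15 552 mm⁴.
Centroid: ȳ = ΣA·y / ΣA = 38.227 mm.
Transfer each piece to the centroidal x-axis using Ī + A·d² with d = y − 38.227:
  vertical leg: d = 26.773 mm → contributes +3 315 207 mm⁴
  horizontal leg (remainder): d = -32.227 mm → contributes +1 361 542 mm⁴
Total I = 4 676 749 mm⁴.
For the y-axis: x̄ = 33.227 mm.
Repeating about the centroidal y-axis gives I_y = 3 826 869 mm⁴.

I_x ≈ 4.68 × 10⁶ mm⁴, I_y ≈ 3.83 × 10⁶ mm⁴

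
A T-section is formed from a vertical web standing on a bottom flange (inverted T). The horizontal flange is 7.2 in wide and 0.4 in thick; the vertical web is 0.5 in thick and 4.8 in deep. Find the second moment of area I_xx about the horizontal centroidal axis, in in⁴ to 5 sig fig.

Decompose the section into non-overlapping parts with the origin at the bottom-left of its bounding rectangle.
Flange: 7.2 × 0.4, A = 2.88 in², y = 0.2 in, Ī = 0.0384 in⁴.
Web: 0.5 × 4.8, A = 2.4 in², y = 2.8 in, Ī = 4.608 in⁴.
Centroid: ȳ = ΣA·y / ΣA = 1.381818 in.
Transfer each piece to the horizontal centroidal axis using Ī + A·d² with d = y − 1.381818:
  flange: d = -1.181818 in → contributes +4.060879 in⁴
  web: d = 1.418182 in → contributes +9.434975 in⁴
Total I = 13.49585 in⁴.

I_xx ≈ 13.496 in⁴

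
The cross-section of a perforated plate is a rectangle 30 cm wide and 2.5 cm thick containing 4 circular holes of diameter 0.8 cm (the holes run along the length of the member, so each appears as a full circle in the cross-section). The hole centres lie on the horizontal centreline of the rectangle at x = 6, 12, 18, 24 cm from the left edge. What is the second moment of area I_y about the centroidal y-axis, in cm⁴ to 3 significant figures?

I_y ≈ 5530 cm⁴

Split into non-overlapping primitives; take the origin at the lower-left of the bounding box.
Plate: 30 × 2.5, A = 75 cm², x = 15 cm, Ī = 5 625 cm⁴.
Hole 1 (subtracted): ⌀0.8, A = 0.50265 cm², x = 6 cm, Ī = 0.020106 cm⁴.
Hole 2 (subtracted): ⌀0.8, A = 0.50265 cm², x = 12 cm, Ī = 0.020106 cm⁴.
Hole 3 (subtracted): ⌀0.8, A = 0.50265 cm², x = 18 cm, Ī = 0.020106 cm⁴.
Hole 4 (subtracted): ⌀0.8, A = 0.50265 cm², x = 24 cm, Ī = 0.020106 cm⁴.
By symmetry the centroid is at mid-width, x̄ = 15 cm.
Transfer each piece to the centroidal y-axis using Ī + A·d² with d = x − 15:
  plate: d = 0 cm → contributes +5 625 cm⁴
  hole 1: d = -9 cm → contributes −40.735 cm⁴
  hole 2: d = -3 cm → contributes −4.544 cm⁴
  hole 3: d = 3 cm → contributes −4.544 cm⁴
  hole 4: d = 9 cm → contributes −40.735 cm⁴
Total I = 5534.4 cm⁴.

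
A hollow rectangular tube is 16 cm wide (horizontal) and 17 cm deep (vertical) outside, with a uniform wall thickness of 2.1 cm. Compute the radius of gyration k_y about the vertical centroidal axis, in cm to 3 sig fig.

Decompose the section into non-overlapping parts with the origin at the bottom-left of its bounding rectangle.
Outer rectangle: 16 × 17, A = 272 cm², x = 8 cm, Ī = 5802.7 cm⁴.
Inner void (subtracted): 11.8 × 12.8, A = 151.04 cm², x = 8 cm, Ī = 1752.6 cm⁴.
By symmetry the centroid is at mid-width, x̄ = 8 cm.
All pieces are centred on the vertical centroidal axis, so I = ΣĪ (holes subtracted) = 4050.1 cm⁴.
Radius of gyration: k = √(I/A) = √(4050.1 / 120.96) = 5.7864 cm.

k_y ≈ 5.79 cm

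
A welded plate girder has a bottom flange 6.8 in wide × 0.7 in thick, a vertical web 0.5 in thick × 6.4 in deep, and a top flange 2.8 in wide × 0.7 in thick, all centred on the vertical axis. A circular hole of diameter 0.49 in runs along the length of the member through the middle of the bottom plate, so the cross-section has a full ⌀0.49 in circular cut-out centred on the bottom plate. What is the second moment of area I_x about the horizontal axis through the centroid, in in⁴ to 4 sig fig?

Break the section into simple shapes (no overlaps), measuring from the bottom-left corner of the bounding box.
Bottom plate: 6.8 × 0.7, A = 4.76 in², y = 0.35 in, Ī = 0.194367 in⁴.
Web plate: 0.5 × 6.4, A = 3.2 in², y = 3.9 in, Ī = 10.9227 in⁴.
Top plate: 2.8 × 0.7, A = 1.96 in², y = 7.45 in, Ī = 0.0800333 in⁴.
Hole (subtracted): ⌀0.49, A = 0.188574 in², y = 0.35 in, Ī = 0.00282979 in⁴.
Centroid: ȳ = ΣA·y / ΣA = 2.94736 in.
Transfer each piece to the horizontal axis through the centroid using Ī + A·d² with d = y − 2.94736:
  bottom plate: d = -2.59736 in → contributes +32.3066 in⁴
  web plate: d = 0.952642 in → contributes +13.8268 in⁴
  top plate: d = 4.50264 in → contributes +39.8166 in⁴
  hole: d = -2.59736 in → contributes −1.275 in⁴
Total I = 84.675 in⁴.

I_x ≈ 84.68 in⁴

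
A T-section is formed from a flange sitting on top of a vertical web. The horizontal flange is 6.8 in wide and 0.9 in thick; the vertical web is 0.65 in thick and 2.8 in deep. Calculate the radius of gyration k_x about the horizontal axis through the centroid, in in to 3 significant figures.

Split into non-overlapping primitives; take the origin at the lower-left of the bounding box.
Flange: 6.8 × 0.9, A = 6.12 in², y = 3.25 in, Ī = 0.4131 in⁴.
Web: 0.65 × 2.8, A = 1.82 in², y = 1.4 in, Ī = 1.1891 in⁴.
Centroid: ȳ = ΣA·y / ΣA = 2.8259 in.
Transfer each piece to the horizontal axis through the centroid using Ī + A·d² with d = y − 2.8259:
  flange: d = 0.42406 in → contributes +1.5136 in⁴
  web: d = -1.4259 in → contributes +4.8897 in⁴
Total I = 6.4033 in⁴.
Radius of gyration: k = √(I/A) = √(6.4033 / 7.94) = 0.89803 in.

k_x ≈ 0.898 in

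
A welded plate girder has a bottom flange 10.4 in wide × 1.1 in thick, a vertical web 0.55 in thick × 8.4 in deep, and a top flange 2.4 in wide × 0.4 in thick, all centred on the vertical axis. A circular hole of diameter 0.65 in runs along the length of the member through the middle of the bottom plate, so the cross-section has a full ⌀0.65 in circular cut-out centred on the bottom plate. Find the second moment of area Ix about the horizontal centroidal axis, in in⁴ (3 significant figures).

Ix ≈ 156 in⁴

Treat the section as a set of non-overlapping primitives; coordinates are from the bounding-box lower-left.
Bottom plate: 10.4 × 1.1, A = 11.44 in², y = 0.55 in, Ī = 1.1535 in⁴.
Web plate: 0.55 × 8.4, A = 4.62 in², y = 5.3 in, Ī = 27.166 in⁴.
Top plate: 2.4 × 0.4, A = 0.96 in², y = 9.7 in, Ī = 0.0128 in⁴.
Hole (subtracted): ⌀0.65, A = 0.33183 in², y = 0.55 in, Ī = 0.0087624 in⁴.
Centroid: ȳ = ΣA·y / ΣA = 2.3914 in.
Transfer each piece to the horizontal centroidal axis using Ī + A·d² with d = y − 2.3914:
  bottom plate: d = -1.8414 in → contributes +39.942 in⁴
  web plate: d = 2.9086 in → contributes +66.252 in⁴
  top plate: d = 7.3086 in → contributes +51.292 in⁴
  hole: d = -1.8414 in → contributes −1.1339 in⁴
Total I = 156.35 in⁴.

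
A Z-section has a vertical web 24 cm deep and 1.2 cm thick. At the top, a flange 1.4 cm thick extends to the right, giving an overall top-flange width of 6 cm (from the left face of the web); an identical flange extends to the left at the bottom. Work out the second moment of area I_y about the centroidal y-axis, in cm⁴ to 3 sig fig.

I_y ≈ 150 cm⁴

Split into non-overlapping primitives; take the origin at the lower-left of the bounding box.
Web: 1.2 × 24, A = 28.8 cm², x = 5.4 cm, Ī = 3.456 cm⁴.
Top flange (beyond web): 4.8 × 1.4, A = 6.72 cm², x = 8.4 cm, Ī = 12.902 cm⁴.
Bottom flange (beyond web): 4.8 × 1.4, A = 6.72 cm², x = 2.4 cm, Ī = 12.902 cm⁴.
Centroid: x̄ = ΣA·x / ΣA = 5.4 cm.
Transfer each piece to the centroidal y-axis using Ī + A·d² with d = x − 5.4:
  web: d = 0 cm → contributes +3.456 cm⁴
  top flange (beyond web): d = 3 cm → contributes +73.382 cm⁴
  bottom flange (beyond web): d = -3 cm → contributes +73.382 cm⁴
Total I = 150.22 cm⁴.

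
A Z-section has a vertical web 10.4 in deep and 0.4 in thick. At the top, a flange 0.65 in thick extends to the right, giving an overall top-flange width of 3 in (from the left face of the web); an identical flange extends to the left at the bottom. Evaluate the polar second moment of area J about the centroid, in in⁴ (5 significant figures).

J ≈ 127.51 in⁴

Treat the section as a set of non-overlapping primitives; coordinates are from the bounding-box lower-left.
Web: 0.4 × 10.4, A = 4.16 in², y = 5.2 in, Ī = 37.49547 in⁴.
Top flange (beyond web): 2.6 × 0.65, A = 1.69 in², y = 10.075 in, Ī = 0.05950208 in⁴.
Bottom flange (beyond web): 2.6 × 0.65, A = 1.69 in², y = 0.325 in, Ī = 0.05950208 in⁴.
Centroid: ȳ = ΣA·y / ΣA = 5.2 in.
Transfer each piece to the centroidal x-axis using Ī + A·d² with d = y − 5.2:
  web: d = 0 in → contributes +37.49547 in⁴
  top flange (beyond web): d = 4.875 in → contributes +40.22341 in⁴
  bottom flange (beyond web): d = -4.875 in → contributes +40.22341 in⁴
Total I = 117.9423 in⁴.
For the y-axis: x̄ = 2.8 in.
Repeating about the centroidal y-axis gives I_y = 9.564533 in⁴.
Polar second moment: J = I_x + I_y = 127.5068 in⁴.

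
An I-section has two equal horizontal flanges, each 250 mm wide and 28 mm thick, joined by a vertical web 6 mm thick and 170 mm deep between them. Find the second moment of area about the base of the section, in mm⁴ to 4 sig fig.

I_base ≈ 3.324 × 10⁸ mm⁴

Break the section into simple shapes (no overlaps), measuring from the bottom-left corner of the bounding box.
Bottom flange: 250 × 28, A = 7 000 mm², y = 14 mm, Ī = 457 333 mm⁴.
Web: 6 × 170, A = 1 020 mm², y = 113 mm, Ī = 2 456 500 mm⁴.
Top flange: 250 × 28, A = 7 000 mm², y = 212 mm, Ī = 457 333 mm⁴.
Transfer each piece to the base of the section using Ī + A·d² with d = y − 0:
  bottom flange: d = 14 mm → contributes +1 829 333 mm⁴
  web: d = 113 mm → contributes +15 480 880 mm⁴
  top flange: d = 212 mm → contributes +315 065 333 mm⁴
Total I = 332 375 547 mm⁴.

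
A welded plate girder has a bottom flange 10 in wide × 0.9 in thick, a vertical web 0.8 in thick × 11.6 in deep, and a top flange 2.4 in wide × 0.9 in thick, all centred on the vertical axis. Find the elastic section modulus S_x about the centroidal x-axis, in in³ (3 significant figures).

Split into non-overlapping primitives; take the origin at the lower-left of the bounding box.
Bottom plate: 10 × 0.9, A = 9 in², y = 0.45 in, Ī = 0.6075 in⁴.
Web plate: 0.8 × 11.6, A = 9.28 in², y = 6.7 in, Ī = 104.06 in⁴.
Top plate: 2.4 × 0.9, A = 2.16 in², y = 12.95 in, Ī = 0.1458 in⁴.
Centroid: ȳ = ΣA·y / ΣA = 4.6085 in.
Transfer each piece to the centroidal x-axis using Ī + A·d² with d = y − 4.6085:
  bottom plate: d = -4.1585 in → contributes +156.25 in⁴
  web plate: d = 2.0915 in → contributes +144.65 in⁴
  top plate: d = 8.3415 in → contributes +150.44 in⁴
Total I = 451.34 in⁴.
Extreme fibre distance c = 8.7915 in; S = I/c = 51.338 in³.

S_x ≈ 51.3 in³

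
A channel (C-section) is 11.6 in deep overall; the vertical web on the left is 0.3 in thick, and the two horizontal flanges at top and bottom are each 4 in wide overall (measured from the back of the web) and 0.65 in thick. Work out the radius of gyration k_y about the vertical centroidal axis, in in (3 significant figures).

k_y ≈ 1.28 in

Split into non-overlapping primitives; take the origin at the lower-left of the bounding box.
Web: 0.3 × 11.6, A = 3.48 in², x = 0.15 in, Ī = 0.0261 in⁴.
Top flange (beyond web): 3.7 × 0.65, A = 2.405 in², x = 2.15 in, Ī = 2.7437 in⁴.
Bottom flange (beyond web): 3.7 × 0.65, A = 2.405 in², x = 2.15 in, Ī = 2.7437 in⁴.
Centroid: x̄ = ΣA·x / ΣA = 1.3104 in.
Transfer each piece to the vertical centroidal axis using Ī + A·d² with d = x − 1.3104:
  web: d = -1.1604 in → contributes +4.7123 in⁴
  top flange (beyond web): d = 0.83957 in → contributes +4.4389 in⁴
  bottom flange (beyond web): d = 0.83957 in → contributes +4.4389 in⁴
Total I = 13.59 in⁴.
Radius of gyration: k = √(I/A) = √(13.59 / 8.29) = 1.2804 in.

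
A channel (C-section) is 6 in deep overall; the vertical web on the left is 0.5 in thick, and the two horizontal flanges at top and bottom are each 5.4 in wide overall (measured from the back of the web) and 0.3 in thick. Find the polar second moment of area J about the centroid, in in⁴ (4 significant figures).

Treat the section as a set of non-overlapping primitives; coordinates are from the bounding-box lower-left.
Web: 0.5 × 6, A = 3 in², y = 3 in, Ī = 9 in⁴.
Top flange (beyond web): 4.9 × 0.3, A = 1.47 in², y = 5.85 in, Ī = 0.011025 in⁴.
Bottom flange (beyond web): 4.9 × 0.3, A = 1.47 in², y = 0.15 in, Ī = 0.011025 in⁴.
By symmetry the centroid is at mid-height, ȳ = 3 in.
Transfer each piece to the centroidal x-axis using Ī + A·d² with d = y − 3:
  web: d = 0 in → contributes +9 in⁴
  top flange (beyond web): d = 2.85 in → contributes +11.9511 in⁴
  bottom flange (beyond web): d = -2.85 in → contributes +11.9511 in⁴
Total I = 32.9022 in⁴.
For the y-axis: x̄ = 1.58636 in.
Repeating about the centroidal y-axis gives I_y = 16.7695 in⁴.
Polar second moment: J = I_x + I_y = 49.6717 in⁴.

J ≈ 49.67 in⁴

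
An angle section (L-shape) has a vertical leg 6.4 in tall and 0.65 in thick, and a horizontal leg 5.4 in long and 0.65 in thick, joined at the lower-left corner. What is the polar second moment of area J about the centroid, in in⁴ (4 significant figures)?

J ≈ 47.83 in⁴

Decompose the section into non-overlapping parts with the origin at the bottom-left of its bounding rectangle.
Vertical leg: 0.65 × 6.4, A = 4.16 in², y = 3.2 in, Ī = 14.1995 in⁴.
Horizontal leg (remainder): 4.75 × 0.65, A = 3.0875 in², y = 0.325 in, Ī = 0.108706 in⁴.
Centroid: ȳ = ΣA·y / ΣA = 1.97522 in.
Transfer each piece to the centroidal x-axis using Ī + A·d² with d = y − 1.97522:
  vertical leg: d = 1.22478 in → contributes +20.4398 in⁴
  horizontal leg (remainder): d = -1.65022 in → contributes +8.51671 in⁴
Total I = 28.9565 in⁴.
For the y-axis: x̄ = 1.47522 in.
Repeating about the centroidal y-axis gives I_y = 18.8709 in⁴.
Polar second moment: J = I_x + I_y = 47.8274 in⁴.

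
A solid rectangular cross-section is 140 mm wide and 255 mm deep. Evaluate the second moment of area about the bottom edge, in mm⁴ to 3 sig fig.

I_base ≈ 7.74 × 10⁸ mm⁴

The section: 140 × 255, A = 35 700 mm², y = 127.5 mm, Ī = 193 449 375 mm⁴.
Transfer it to the bottom edge using Ī + A·d² with d = y − 0:
  the section: d = 127.5 mm → contributes +773 797 500 mm⁴
Total I = 773 797 500 mm⁴.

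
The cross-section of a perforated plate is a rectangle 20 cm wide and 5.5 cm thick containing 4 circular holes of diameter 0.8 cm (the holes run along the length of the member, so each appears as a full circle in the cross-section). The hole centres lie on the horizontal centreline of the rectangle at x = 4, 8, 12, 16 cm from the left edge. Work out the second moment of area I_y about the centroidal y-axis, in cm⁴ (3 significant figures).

Treat the section as a set of non-overlapping primitives; coordinates are from the bounding-box lower-left.
Plate: 20 × 5.5, A = 110 cm², x = 10 cm, Ī = 3666.7 cm⁴.
Hole 1 (subtracted): ⌀0.8, A = 0.50265 cm², x = 4 cm, Ī = 0.020106 cm⁴.
Hole 2 (subtracted): ⌀0.8, A = 0.50265 cm², x = 8 cm, Ī = 0.020106 cm⁴.
Hole 3 (subtracted): ⌀0.8, A = 0.50265 cm², x = 12 cm, Ī = 0.020106 cm⁴.
Hole 4 (subtracted): ⌀0.8, A = 0.50265 cm², x = 16 cm, Ī = 0.020106 cm⁴.
By symmetry the centroid is at mid-width, x̄ = 10 cm.
Transfer each piece to the centroidal y-axis using Ī + A·d² with d = x − 10:
  plate: d = 0 cm → contributes +3666.7 cm⁴
  hole 1: d = -6 cm → contributes −18.116 cm⁴
  hole 2: d = -2 cm → contributes −2.0307 cm⁴
  hole 3: d = 2 cm → contributes −2.0307 cm⁴
  hole 4: d = 6 cm → contributes −18.116 cm⁴
Total I = 3626.4 cm⁴.

I_y ≈ 3630 cm⁴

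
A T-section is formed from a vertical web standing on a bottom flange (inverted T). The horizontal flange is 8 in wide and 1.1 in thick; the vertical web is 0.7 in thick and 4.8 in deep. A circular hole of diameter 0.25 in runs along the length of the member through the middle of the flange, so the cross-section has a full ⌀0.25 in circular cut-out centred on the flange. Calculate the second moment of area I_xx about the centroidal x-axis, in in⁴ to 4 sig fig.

Break the section into simple shapes (no overlaps), measuring from the bottom-left corner of the bounding box.
Flange: 8 × 1.1, A = 8.8 in², y = 0.55 in, Ī = 0.887333 in⁴.
Web: 0.7 × 4.8, A = 3.36 in², y = 3.5 in, Ī = 6.4512 in⁴.
Hole (subtracted): ⌀0.25, A = 0.0490874 in², y = 0.55 in, Ī = 0.000191748 in⁴.
Centroid: ȳ = ΣA·y / ΣA = 1.36844 in.
Transfer each piece to the centroidal x-axis using Ī + A·d² with d = y − 1.36844:
  flange: d = -0.818435 in → contributes +6.7819 in⁴
  web: d = 2.13156 in → contributes +21.7176 in⁴
  hole: d = -0.818435 in → contributes −0.0330723 in⁴
Total I = 28.4664 in⁴.

I_xx ≈ 28.47 in⁴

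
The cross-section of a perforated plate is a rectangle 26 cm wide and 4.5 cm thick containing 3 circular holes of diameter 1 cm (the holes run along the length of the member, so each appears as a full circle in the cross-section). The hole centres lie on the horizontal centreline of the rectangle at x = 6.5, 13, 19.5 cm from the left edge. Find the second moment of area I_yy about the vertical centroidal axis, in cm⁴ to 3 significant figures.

Break the section into simple shapes (no overlaps), measuring from the bottom-left corner of the bounding box.
Plate: 26 × 4.5, A = 117 cm², x = 13 cm, Ī = 6 591 cm⁴.
Hole 1 (subtracted): ⌀1, A = 0.7854 cm², x = 6.5 cm, Ī = 0.049087 cm⁴.
Hole 2 (subtracted): ⌀1, A = 0.7854 cm², x = 13 cm, Ī = 0.049087 cm⁴.
Hole 3 (subtracted): ⌀1, A = 0.7854 cm², x = 19.5 cm, Ī = 0.049087 cm⁴.
By symmetry the centroid is at mid-width, x̄ = 13 cm.
Transfer each piece to the vertical centroidal axis using Ī + A·d² with d = x − 13:
  plate: d = 0 cm → contributes +6 591 cm⁴
  hole 1: d = -6.5 cm → contributes −33.232 cm⁴
  hole 2: d = 0 cm → contributes −0.049087 cm⁴
  hole 3: d = 6.5 cm → contributes −33.232 cm⁴
Total I = 6524.5 cm⁴.

I_yy ≈ 6520 cm⁴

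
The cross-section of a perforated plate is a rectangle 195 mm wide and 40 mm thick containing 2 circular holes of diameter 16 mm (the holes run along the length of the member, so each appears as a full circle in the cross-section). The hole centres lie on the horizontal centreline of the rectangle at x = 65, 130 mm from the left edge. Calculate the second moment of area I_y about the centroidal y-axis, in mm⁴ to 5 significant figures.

Break the section into simple shapes (no overlaps), measuring from the bottom-left corner of the bounding box.
Plate: 195 × 40, A = 7 800 mm², x = 97.5 mm, Ī = 24 716 250 mm⁴.
Hole 1 (subtracted): ⌀16, A = 201.0619 mm², x = 65 mm, Ī = 3216.991 mm⁴.
Hole 2 (subtracted): ⌀16, A = 201.0619 mm², x = 130 mm, Ī = 3216.991 mm⁴.
By symmetry the centroid is at mid-width, x̄ = 97.5 mm.
Transfer each piece to the centroidal y-axis using Ī + A·d² with d = x − 97.5:
  plate: d = 0 mm → contributes +24 716 250 mm⁴
  hole 1: d = -32.5 mm → contributes −215588.7 mm⁴
  hole 2: d = 32.5 mm → contributes −215588.7 mm⁴
Total I = 24 285 073 mm⁴.

I_y ≈ 2.4285 × 10⁷ mm⁴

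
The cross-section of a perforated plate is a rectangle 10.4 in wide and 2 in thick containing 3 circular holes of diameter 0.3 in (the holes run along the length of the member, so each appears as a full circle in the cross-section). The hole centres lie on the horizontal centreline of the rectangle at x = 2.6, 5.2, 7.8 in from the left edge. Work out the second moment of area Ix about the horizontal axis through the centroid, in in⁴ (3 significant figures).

Decompose the section into non-overlapping parts with the origin at the bottom-left of its bounding rectangle.
Plate: 10.4 × 2, A = 20.8 in², y = 1 in, Ī = 6.9333 in⁴.
Hole 1 (subtracted): ⌀0.3, A = 0.070686 in², y = 1 in, Ī = 0.00039761 in⁴.
Hole 2 (subtracted): ⌀0.3, A = 0.070686 in², y = 1 in, Ī = 0.00039761 in⁴.
Hole 3 (subtracted): ⌀0.3, A = 0.070686 in², y = 1 in, Ī = 0.00039761 in⁴.
By symmetry the centroid is at mid-height, ȳ = 1 in.
All pieces are centred on the horizontal axis through the centroid, so I = ΣĪ (holes subtracted) = 6.9321 in⁴.

Ix ≈ 6.93 in⁴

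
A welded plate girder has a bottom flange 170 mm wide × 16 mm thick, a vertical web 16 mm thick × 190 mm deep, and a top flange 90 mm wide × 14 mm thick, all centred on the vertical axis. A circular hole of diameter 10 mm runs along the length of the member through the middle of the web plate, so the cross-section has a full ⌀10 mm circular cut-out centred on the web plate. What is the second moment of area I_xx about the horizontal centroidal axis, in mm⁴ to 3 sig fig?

Decompose the section into non-overlapping parts with the origin at the bottom-left of its bounding rectangle.
Bottom plate: 170 × 16, A = 2 720 mm², y = 8 mm, Ī = 58 027 mm⁴.
Web plate: 16 × 190, A = 3 040 mm², y = 111 mm, Ī = 9 145 333 mm⁴.
Top plate: 90 × 14, A = 1 260 mm², y = 213 mm, Ī = 20 580 mm⁴.
Hole (subtracted): ⌀10, A = 78.54 mm², y = 111 mm, Ī = 490.87 mm⁴.
Centroid: ȳ = ΣA·y / ΣA = 89.154 mm.
Transfer each piece to the horizontal centroidal axis using Ī + A·d² with d = y − 89.154:
  bottom plate: d = -81.154 mm → contributes +17 972 069 mm⁴
  web plate: d = 21.846 mm → contributes +10 596 106 mm⁴
  top plate: d = 123.85 mm → contributes +19 346 107 mm⁴
  hole: d = 21.846 mm → contributes −37 972 mm⁴
Total I = 47 876 310 mm⁴.

I_xx ≈ 4.79 × 10⁷ mm⁴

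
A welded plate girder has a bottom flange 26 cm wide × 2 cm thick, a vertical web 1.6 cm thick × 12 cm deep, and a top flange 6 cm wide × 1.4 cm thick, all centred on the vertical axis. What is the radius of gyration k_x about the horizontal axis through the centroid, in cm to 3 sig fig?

Break the section into simple shapes (no overlaps), measuring from the bottom-left corner of the bounding box.
Bottom plate: 26 × 2, A = 52 cm², y = 1 cm, Ī = 17.333 cm⁴.
Web plate: 1.6 × 12, A = 19.2 cm², y = 8 cm, Ī = 230.4 cm⁴.
Top plate: 6 × 1.4, A = 8.4 cm², y = 14.7 cm, Ī = 1.372 cm⁴.
Centroid: ȳ = ΣA·y / ΣA = 4.1342 cm.
Transfer each piece to the horizontal axis through the centroid using Ī + A·d² with d = y − 4.1342:
  bottom plate: d = -3.1342 cm → contributes +528.13 cm⁴
  web plate: d = 3.8658 cm → contributes +517.34 cm⁴
  top plate: d = 10.566 cm → contributes +939.12 cm⁴
Total I = 1984.6 cm⁴.
Radius of gyration: k = √(I/A) = √(1984.6 / 79.6) = 4.9932 cm.

k_x ≈ 4.99 cm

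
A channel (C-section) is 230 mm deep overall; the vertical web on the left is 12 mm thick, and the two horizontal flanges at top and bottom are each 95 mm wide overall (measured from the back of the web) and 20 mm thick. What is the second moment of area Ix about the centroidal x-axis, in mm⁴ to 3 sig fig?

Split into non-overlapping primitives; take the origin at the lower-left of the bounding box.
Web: 12 × 230, A = 2 760 mm², y = 115 mm, Ī = 12 167 000 mm⁴.
Top flange (beyond web): 83 × 20, A = 1 660 mm², y = 220 mm, Ī = 55 333 mm⁴.
Bottom flange (beyond web): 83 × 20, A = 1 660 mm², y = 10 mm, Ī = 55 333 mm⁴.
By symmetry the centroid is at mid-height, ȳ = 115 mm.
Transfer each piece to the centroidal x-axis using Ī + A·d² with d = y − 115:
  web: d = 0 mm → contributes +12 167 000 mm⁴
  top flange (beyond web): d = 105 mm → contributes +18 356 833 mm⁴
  bottom flange (beyond web): d = -105 mm → contributes +18 356 833 mm⁴
Total I = 48 880 667 mm⁴.

Ix ≈ 4.89 × 10⁷ mm⁴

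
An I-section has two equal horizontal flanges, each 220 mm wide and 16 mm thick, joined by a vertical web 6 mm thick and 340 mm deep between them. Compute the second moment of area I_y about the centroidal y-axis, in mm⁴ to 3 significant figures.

Split into non-overlapping primitives; take the origin at the lower-left of the bounding box.
Bottom flange: 220 × 16, A = 3 520 mm², x = 110 mm, Ī = 14 197 333 mm⁴.
Web: 6 × 340, A = 2 040 mm², x = 110 mm, Ī = 6 120 mm⁴.
Top flange: 220 × 16, A = 3 520 mm², x = 110 mm, Ī = 14 197 333 mm⁴.
By symmetry the centroid is at mid-width, x̄ = 110 mm.
All pieces are centred on the centroidal y-axis, so I = ΣĪ = 28 400 787 mm⁴.

I_y ≈ 2.84 × 10⁷ mm⁴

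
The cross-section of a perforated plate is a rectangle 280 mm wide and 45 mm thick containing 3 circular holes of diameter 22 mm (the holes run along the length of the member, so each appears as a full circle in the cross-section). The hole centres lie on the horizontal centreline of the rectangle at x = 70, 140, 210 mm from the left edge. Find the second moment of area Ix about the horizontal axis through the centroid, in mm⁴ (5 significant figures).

Treat the section as a set of non-overlapping primitives; coordinates are from the bounding-box lower-left.
Plate: 280 × 45, A = 12 600 mm², y = 22.5 mm, Ī = 2 126 250 mm⁴.
Hole 1 (subtracted): ⌀22, A = 380.1327 mm², y = 22.5 mm, Ī = 11499.01 mm⁴.
Hole 2 (subtracted): ⌀22, A = 380.1327 mm², y = 22.5 mm, Ī = 11499.01 mm⁴.
Hole 3 (subtracted): ⌀22, A = 380.1327 mm², y = 22.5 mm, Ī = 11499.01 mm⁴.
By symmetry the centroid is at mid-height, ȳ = 22.5 mm.
All pieces are centred on the horizontal axis through the centroid, so I = ΣĪ (holes subtracted) = 2 091 753 mm⁴.

Ix ≈ 2.0918 × 10⁶ mm⁴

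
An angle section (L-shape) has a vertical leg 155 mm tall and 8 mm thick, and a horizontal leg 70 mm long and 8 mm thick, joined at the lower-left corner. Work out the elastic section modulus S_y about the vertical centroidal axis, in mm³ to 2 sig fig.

S_y ≈ 1.1 × 10⁴ mm³

Break the section into simple shapes (no overlaps), measuring from the bottom-left corner of the bounding box.
Vertical leg: 8 × 155, A = 1 240 mm², x = 4 mm, Ī = 6 613 mm⁴.
Horizontal leg (remainder): 62 × 8, A = 496 mm², x = 39 mm, Ī = 158 885 mm⁴.
Centroid: x̄ = ΣA·x / ΣA = 14 mm.
Transfer each piece to the vertical centroidal axis using Ī + A·d² with d = x − 14:
  vertical leg: d = -10 mm → contributes +130 613 mm⁴
  horizontal leg (remainder): d = 25 mm → contributes +468 885 mm⁴
Total I = 599 499 mm⁴.
Extreme fibre distance c = 56 mm; S = I/c = 10 705 mm³.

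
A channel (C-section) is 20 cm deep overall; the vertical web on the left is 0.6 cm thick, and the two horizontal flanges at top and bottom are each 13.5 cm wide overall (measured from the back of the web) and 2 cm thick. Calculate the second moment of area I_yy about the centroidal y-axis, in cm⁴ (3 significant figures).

Decompose the section into non-overlapping parts with the origin at the bottom-left of its bounding rectangle.
Web: 0.6 × 20, A = 12 cm², x = 0.3 cm, Ī = 0.36 cm⁴.
Top flange (beyond web): 12.9 × 2, A = 25.8 cm², x = 7.05 cm, Ī = 357.78 cm⁴.
Bottom flange (beyond web): 12.9 × 2, A = 25.8 cm², x = 7.05 cm, Ī = 357.78 cm⁴.
Centroid: x̄ = ΣA·x / ΣA = 5.7764 cm.
Transfer each piece to the centroidal y-axis using Ī + A·d² with d = x − 5.7764:
  web: d = -5.4764 cm → contributes +360.25 cm⁴
  top flange (beyond web): d = 1.2736 cm → contributes +399.63 cm⁴
  bottom flange (beyond web): d = 1.2736 cm → contributes +399.63 cm⁴
Total I = 1159.5 cm⁴.

I_yy ≈ 1160 cm⁴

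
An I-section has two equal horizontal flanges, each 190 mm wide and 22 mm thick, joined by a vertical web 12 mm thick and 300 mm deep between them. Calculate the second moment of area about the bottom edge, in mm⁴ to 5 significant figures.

I_base ≈ 5.9786 × 10⁸ mm⁴

Split into non-overlapping primitives; take the origin at the lower-left of the bounding box.
Bottom flange: 190 × 22, A = 4 180 mm², y = 11 mm, Ī = 168593.3 mm⁴.
Web: 12 × 300, A = 3 600 mm², y = 172 mm, Ī = 27 000 000 mm⁴.
Top flange: 190 × 22, A = 4 180 mm², y = 333 mm, Ī = 168593.3 mm⁴.
Transfer each piece to the bottom edge using Ī + A·d² with d = y − 0:
  bottom flange: d = 11 mm → contributes +674373.3 mm⁴
  web: d = 172 mm → contributes +133 502 400 mm⁴
  top flange: d = 333 mm → contributes +463 684 613 mm⁴
Total I = 597 861 387 mm⁴.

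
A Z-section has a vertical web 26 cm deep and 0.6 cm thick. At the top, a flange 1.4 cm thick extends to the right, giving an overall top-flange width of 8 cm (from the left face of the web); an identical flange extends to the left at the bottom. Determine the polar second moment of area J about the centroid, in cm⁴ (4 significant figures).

Split into non-overlapping primitives; take the origin at the lower-left of the bounding box.
Web: 0.6 × 26, A = 15.6 cm², y = 13 cm, Ī = 878.8 cm⁴.
Top flange (beyond web): 7.4 × 1.4, A = 10.36 cm², y = 25.3 cm, Ī = 1.69213 cm⁴.
Bottom flange (beyond web): 7.4 × 1.4, A = 10.36 cm², y = 0.7 cm, Ī = 1.69213 cm⁴.
Centroid: ȳ = ΣA·y / ΣA = 13 cm.
Transfer each piece to the centroidal x-axis using Ī + A·d² with d = y − 13:
  web: d = 0 cm → contributes +878.8 cm⁴
  top flange (beyond web): d = 12.3 cm → contributes +1569.06 cm⁴
  bottom flange (beyond web): d = -12.3 cm → contributes +1569.06 cm⁴
Total I = 4016.91 cm⁴.
For the y-axis: x̄ = 7.7 cm.
Repeating about the centroidal y-axis gives I_y = 426.54 cm⁴.
Polar second moment: J = I_x + I_y = 4443.45 cm⁴.

J ≈ 4443 cm⁴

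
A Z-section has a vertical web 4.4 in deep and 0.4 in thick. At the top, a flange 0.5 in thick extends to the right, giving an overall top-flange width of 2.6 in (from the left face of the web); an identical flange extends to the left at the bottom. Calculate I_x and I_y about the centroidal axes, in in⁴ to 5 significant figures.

I_x ≈ 11.251 in⁴, I_y ≈ 4.6288 in⁴

Break the section into simple shapes (no overlaps), measuring from the bottom-left corner of the bounding box.
Web: 0.4 × 4.4, A = 1.76 in², y = 2.2 in, Ī = 2.839467 in⁴.
Top flange (beyond web): 2.2 × 0.5, A = 1.1 in², y = 4.15 in, Ī = 0.02291667 in⁴.
Bottom flange (beyond web): 2.2 × 0.5, A = 1.1 in², y = 0.25 in, Ī = 0.02291667 in⁴.
Centroid: ȳ = ΣA·y / ΣA = 2.2 in.
Transfer each piece to the centroidal x-axis using Ī + A·d² with d = y − 2.2:
  web: d = 0 in → contributes +2.839467 in⁴
  top flange (beyond web): d = 1.95 in → contributes +4.205667 in⁴
  bottom flange (beyond web): d = -1.95 in → contributes +4.205667 in⁴
Total I = 11.2508 in⁴.
For the y-axis: x̄ = 2.4 in.
Repeating about the centroidal y-axis gives I_y = 4.6288 in⁴.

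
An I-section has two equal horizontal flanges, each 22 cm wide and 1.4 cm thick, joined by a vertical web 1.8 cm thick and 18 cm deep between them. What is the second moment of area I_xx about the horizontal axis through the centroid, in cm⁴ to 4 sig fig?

I_xx ≈ 6681 cm⁴

Break the section into simple shapes (no overlaps), measuring from the bottom-left corner of the bounding box.
Bottom flange: 22 × 1.4, A = 30.8 cm², y = 0.7 cm, Ī = 5.03067 cm⁴.
Web: 1.8 × 18, A = 32.4 cm², y = 10.4 cm, Ī = 874.8 cm⁴.
Top flange: 22 × 1.4, A = 30.8 cm², y = 20.1 cm, Ī = 5.03067 cm⁴.
By symmetry the centroid is at mid-height, ȳ = 10.4 cm.
Transfer each piece to the horizontal axis through the centroid using Ī + A·d² with d = y − 10.4:
  bottom flange: d = -9.7 cm → contributes +2 903 cm⁴
  web: d = 0 cm → contributes +874.8 cm⁴
  top flange: d = 9.7 cm → contributes +2 903 cm⁴
Total I = 6680.81 cm⁴.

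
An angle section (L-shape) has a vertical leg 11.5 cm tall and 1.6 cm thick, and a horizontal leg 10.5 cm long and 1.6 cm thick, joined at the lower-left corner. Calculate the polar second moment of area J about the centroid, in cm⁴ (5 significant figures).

Split into non-overlapping primitives; take the origin at the lower-left of the bounding box.
Vertical leg: 1.6 × 11.5, A = 18.4 cm², y = 5.75 cm, Ī = 202.7833 cm⁴.
Horizontal leg (remainder): 8.9 × 1.6, A = 14.24 cm², y = 0.8 cm, Ī = 3.037867 cm⁴.
Centroid: ȳ = ΣA·y / ΣA = 3.590441 cm.
Transfer each piece to the centroidal x-axis using Ī + A·d² with d = y − 3.590441:
  vertical leg: d = 2.159559 cm → contributes +288.5953 cm⁴
  horizontal leg (remainder): d = -2.790441 cm → contributes +113.9185 cm⁴
Total I = 402.5138 cm⁴.
For the y-axis: x̄ = 3.090441 cm.
Repeating about the centroidal y-axis gives I_y = 319.1778 cm⁴.
Polar second moment: J = I_x + I_y = 721.6916 cm⁴.

J ≈ 721.69 cm⁴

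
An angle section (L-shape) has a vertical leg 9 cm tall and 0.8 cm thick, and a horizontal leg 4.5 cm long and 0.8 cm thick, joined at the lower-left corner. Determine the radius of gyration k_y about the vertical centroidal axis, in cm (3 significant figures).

k_y ≈ 1.19 cm

Split into non-overlapping primitives; take the origin at the lower-left of the bounding box.
Vertical leg: 0.8 × 9, A = 7.2 cm², x = 0.4 cm, Ī = 0.384 cm⁴.
Horizontal leg (remainder): 3.7 × 0.8, A = 2.96 cm², x = 2.65 cm, Ī = 3.3769 cm⁴.
Centroid: x̄ = ΣA·x / ΣA = 1.0555 cm.
Transfer each piece to the vertical centroidal axis using Ī + A·d² with d = x − 1.0555:
  vertical leg: d = -0.65551 cm → contributes +3.4778 cm⁴
  horizontal leg (remainder): d = 1.5945 cm → contributes +10.902 cm⁴
Total I = 14.38 cm⁴.
Radius of gyration: k = √(I/A) = √(14.38 / 10.16) = 1.1897 cm.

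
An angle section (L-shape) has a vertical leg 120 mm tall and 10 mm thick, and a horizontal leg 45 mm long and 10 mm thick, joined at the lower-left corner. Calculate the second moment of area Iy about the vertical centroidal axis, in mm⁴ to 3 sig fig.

Break the section into simple shapes (no overlaps), measuring from the bottom-left corner of the bounding box.
Vertical leg: 10 × 120, A = 1 200 mm², x = 5 mm, Ī = 10 000 mm⁴.
Horizontal leg (remainder): 35 × 10, A = 350 mm², x = 27.5 mm, Ī = 35 729 mm⁴.
Centroid: x̄ = ΣA·x / ΣA = 10.081 mm.
Transfer each piece to the vertical centroidal axis using Ī + A·d² with d = x − 10.081:
  vertical leg: d = -5.0806 mm → contributes +40 976 mm⁴
  horizontal leg (remainder): d = 17.419 mm → contributes +141 931 mm⁴
Total I = 182 907 mm⁴.

Iy ≈ 1.83 × 10⁵ mm⁴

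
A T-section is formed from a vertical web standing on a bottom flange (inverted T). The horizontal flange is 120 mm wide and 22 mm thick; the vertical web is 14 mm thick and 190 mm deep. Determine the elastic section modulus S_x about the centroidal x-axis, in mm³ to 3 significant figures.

S_x ≈ 1.56 × 10⁵ mm³

Break the section into simple shapes (no overlaps), measuring from the bottom-left corner of the bounding box.
Flange: 120 × 22, A = 2 640 mm², y = 11 mm, Ī = 106 480 mm⁴.
Web: 14 × 190, A = 2 660 mm², y = 117 mm, Ī = 8 002 167 mm⁴.
Centroid: ȳ = ΣA·y / ΣA = 64.2 mm.
Transfer each piece to the centroidal x-axis using Ī + A·d² with d = y − 64.2:
  flange: d = -53.2 mm → contributes +7 578 314 mm⁴
  web: d = 52.8 mm → contributes +15 417 821 mm⁴
Total I = 22 996 135 mm⁴.
Extreme fibre distance c = 147.8 mm; S = I/c = 155 590 mm³.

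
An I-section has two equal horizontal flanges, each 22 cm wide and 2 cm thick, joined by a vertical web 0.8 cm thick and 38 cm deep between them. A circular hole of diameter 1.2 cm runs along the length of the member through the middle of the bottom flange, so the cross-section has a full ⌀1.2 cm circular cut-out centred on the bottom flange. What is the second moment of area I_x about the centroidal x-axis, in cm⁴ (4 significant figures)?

I_x ≈ 3.843 × 10⁴ cm⁴

Split into non-overlapping primitives; take the origin at the lower-left of the bounding box.
Bottom flange: 22 × 2, A = 44 cm², y = 1 cm, Ī = 14.6667 cm⁴.
Web: 0.8 × 38, A = 30.4 cm², y = 21 cm, Ī = 3658.13 cm⁴.
Top flange: 22 × 2, A = 44 cm², y = 41 cm, Ī = 14.6667 cm⁴.
Hole (subtracted): ⌀1.2, A = 1.13097 cm², y = 1 cm, Ī = 0.101788 cm⁴.
Centroid: ȳ = ΣA·y / ΣA = 21.1929 cm.
Transfer each piece to the centroidal x-axis using Ī + A·d² with d = y − 21.1929:
  bottom flange: d = -20.1929 cm → contributes +17955.8 cm⁴
  web: d = -0.192885 cm → contributes +3659.26 cm⁴
  top flange: d = 19.8071 cm → contributes +17276.8 cm⁴
  hole: d = -20.1929 cm → contributes −461.259 cm⁴
Total I = 38430.6 cm⁴.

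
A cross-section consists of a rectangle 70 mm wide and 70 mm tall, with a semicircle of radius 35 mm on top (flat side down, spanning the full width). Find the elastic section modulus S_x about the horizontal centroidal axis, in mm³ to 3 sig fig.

Decompose the section into non-overlapping parts with the origin at the bottom-left of its bounding rectangle.
Rectangular body: 70 × 70, A = 4 900 mm², y = 35 mm, Ī = 2 000 833 mm⁴.
Semicircular cap: semicircle r = 35, A = 1924.2 mm², y = 84.854 mm, Ī = 164 704 mm⁴.
Centroid: ȳ = ΣA·y / ΣA = 49.057 mm.
Transfer each piece to the horizontal centroidal axis using Ī + A·d² with d = y − 49.057:
  rectangular body: d = -14.057 mm → contributes +2 969 132 mm⁴
  semicircular cap: d = 35.797 mm → contributes +2 630 456 mm⁴
Total I = 5 599 588 mm⁴.
Extreme fibre distance c = 55.943 mm; S = I/c = 100 095 mm³.

S_x ≈ 1.00 × 10⁵ mm³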